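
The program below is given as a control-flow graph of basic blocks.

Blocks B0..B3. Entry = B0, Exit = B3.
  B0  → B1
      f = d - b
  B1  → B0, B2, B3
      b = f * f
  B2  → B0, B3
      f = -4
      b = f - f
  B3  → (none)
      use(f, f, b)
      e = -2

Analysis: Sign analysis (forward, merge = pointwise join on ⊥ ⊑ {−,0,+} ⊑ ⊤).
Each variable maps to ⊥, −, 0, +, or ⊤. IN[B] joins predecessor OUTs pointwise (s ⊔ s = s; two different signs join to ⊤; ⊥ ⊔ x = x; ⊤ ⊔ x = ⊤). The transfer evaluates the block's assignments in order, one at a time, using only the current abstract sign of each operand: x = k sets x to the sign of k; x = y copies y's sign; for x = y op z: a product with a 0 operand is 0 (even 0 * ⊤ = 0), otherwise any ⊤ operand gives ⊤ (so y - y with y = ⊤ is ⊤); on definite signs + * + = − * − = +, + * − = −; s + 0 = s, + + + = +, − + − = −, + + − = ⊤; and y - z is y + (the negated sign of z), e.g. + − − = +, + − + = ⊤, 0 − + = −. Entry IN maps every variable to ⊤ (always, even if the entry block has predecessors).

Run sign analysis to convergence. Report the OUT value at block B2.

Answer: {a: ⊤, b: ⊤, c: ⊤, d: ⊤, e: ⊤, f: -}

Trace:
Fixpoint table:
  B0:   IN=(all ⊤)   OUT=(all ⊤)
  B1:   IN=(all ⊤)   OUT=(all ⊤)
  B2:   IN=(all ⊤)   OUT={f:-; rest ⊤}
  B3:   IN=(all ⊤)   OUT={e:-; rest ⊤}

Merge at B2: IN[B2] = OUT[B1] = {a: ⊤, b: ⊤, c: ⊤, d: ⊤, e: ⊤, f: ⊤}
Applying B2's transfer function to that IN value gives OUT[B2] (row B2 above).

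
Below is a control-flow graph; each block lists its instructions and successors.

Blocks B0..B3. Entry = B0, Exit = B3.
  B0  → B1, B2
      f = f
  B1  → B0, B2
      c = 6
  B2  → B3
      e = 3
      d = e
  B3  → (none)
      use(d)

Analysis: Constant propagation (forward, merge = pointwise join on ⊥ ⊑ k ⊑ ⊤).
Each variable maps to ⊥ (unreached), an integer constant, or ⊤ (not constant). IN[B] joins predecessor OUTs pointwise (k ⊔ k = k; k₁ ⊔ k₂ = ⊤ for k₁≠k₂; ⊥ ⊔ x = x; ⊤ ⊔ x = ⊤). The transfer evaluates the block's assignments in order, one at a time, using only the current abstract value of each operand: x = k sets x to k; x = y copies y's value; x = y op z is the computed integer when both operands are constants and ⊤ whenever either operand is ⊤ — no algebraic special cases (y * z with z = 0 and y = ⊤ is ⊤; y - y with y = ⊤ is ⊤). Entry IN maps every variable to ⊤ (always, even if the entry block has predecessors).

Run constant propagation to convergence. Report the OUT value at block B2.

Answer: {a: ⊤, b: ⊤, c: ⊤, d: 3, e: 3, f: ⊤}

Derivation:
Fixpoint table:
  B0:   IN=(all ⊤)   OUT=(all ⊤)
  B1:   IN=(all ⊤)   OUT={c:6; rest ⊤}
  B2:   IN=(all ⊤)   OUT={d:3, e:3; rest ⊤}
  B3:   IN={d:3, e:3; rest ⊤}   OUT={d:3, e:3; rest ⊤}

Merge at B2: IN[B2] = OUT[B0] ⊔ OUT[B1] = {a: ⊤, b: ⊤, c: ⊤, d: ⊤, e: ⊤, f: ⊤}
Applying B2's transfer function to that IN value gives OUT[B2] (row B2 above).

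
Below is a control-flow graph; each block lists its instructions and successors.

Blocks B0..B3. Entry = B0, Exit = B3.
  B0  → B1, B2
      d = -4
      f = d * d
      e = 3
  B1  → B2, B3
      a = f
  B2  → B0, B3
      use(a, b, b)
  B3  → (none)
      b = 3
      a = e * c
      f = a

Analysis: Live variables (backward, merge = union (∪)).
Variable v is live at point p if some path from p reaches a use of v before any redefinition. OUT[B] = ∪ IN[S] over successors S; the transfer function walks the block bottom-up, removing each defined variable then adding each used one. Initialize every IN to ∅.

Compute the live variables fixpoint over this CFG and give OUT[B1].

Converged values:
  B0:  IN={a, b, c}  OUT={a, b, c, e, f}
  B1:  IN={b, c, e, f}  OUT={a, b, c, e}
  B2:  IN={a, b, c, e}  OUT={a, b, c, e}
  B3:  IN={c, e}  OUT={}

Merge at B1: OUT[B1] = IN[B2] ⊔ IN[B3] = {a, b, c, e}

Answer: {a, b, c, e}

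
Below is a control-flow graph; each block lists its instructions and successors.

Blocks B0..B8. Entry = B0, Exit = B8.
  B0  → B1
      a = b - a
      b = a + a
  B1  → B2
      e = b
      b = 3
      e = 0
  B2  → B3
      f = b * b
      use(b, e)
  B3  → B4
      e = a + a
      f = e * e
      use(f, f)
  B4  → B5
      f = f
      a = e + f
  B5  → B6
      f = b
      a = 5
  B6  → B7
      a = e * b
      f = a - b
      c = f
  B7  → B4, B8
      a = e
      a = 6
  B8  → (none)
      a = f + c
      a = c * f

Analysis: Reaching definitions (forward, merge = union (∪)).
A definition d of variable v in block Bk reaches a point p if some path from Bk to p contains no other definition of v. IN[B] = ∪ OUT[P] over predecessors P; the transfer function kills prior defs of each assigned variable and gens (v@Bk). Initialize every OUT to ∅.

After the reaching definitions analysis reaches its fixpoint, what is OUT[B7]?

Answer: {a@B7, b@B1, c@B6, e@B3, f@B6}

Derivation:
Converged values:
  B0: | IN={} | OUT={a@B0, b@B0}
  B1: | IN={a@B0, b@B0} | OUT={a@B0, b@B1, e@B1}
  B2: | IN={a@B0, b@B1, e@B1} | OUT={a@B0, b@B1, e@B1, f@B2}
  B3: | IN={a@B0, b@B1, e@B1, f@B2} | OUT={a@B0, b@B1, e@B3, f@B3}
  B4: | IN={a@B0, a@B7, b@B1, c@B6, e@B3, f@B3, f@B6} | OUT={a@B4, b@B1, c@B6, e@B3, f@B4}
  B5: | IN={a@B4, b@B1, c@B6, e@B3, f@B4} | OUT={a@B5, b@B1, c@B6, e@B3, f@B5}
  B6: | IN={a@B5, b@B1, c@B6, e@B3, f@B5} | OUT={a@B6, b@B1, c@B6, e@B3, f@B6}
  B7: | IN={a@B6, b@B1, c@B6, e@B3, f@B6} | OUT={a@B7, b@B1, c@B6, e@B3, f@B6}
  B8: | IN={a@B7, b@B1, c@B6, e@B3, f@B6} | OUT={a@B8, b@B1, c@B6, e@B3, f@B6}

Merge at B7: IN[B7] = OUT[B6] = {a@B6, b@B1, c@B6, e@B3, f@B6}
Applying B7's transfer function to that IN value gives OUT[B7] (row B7 above).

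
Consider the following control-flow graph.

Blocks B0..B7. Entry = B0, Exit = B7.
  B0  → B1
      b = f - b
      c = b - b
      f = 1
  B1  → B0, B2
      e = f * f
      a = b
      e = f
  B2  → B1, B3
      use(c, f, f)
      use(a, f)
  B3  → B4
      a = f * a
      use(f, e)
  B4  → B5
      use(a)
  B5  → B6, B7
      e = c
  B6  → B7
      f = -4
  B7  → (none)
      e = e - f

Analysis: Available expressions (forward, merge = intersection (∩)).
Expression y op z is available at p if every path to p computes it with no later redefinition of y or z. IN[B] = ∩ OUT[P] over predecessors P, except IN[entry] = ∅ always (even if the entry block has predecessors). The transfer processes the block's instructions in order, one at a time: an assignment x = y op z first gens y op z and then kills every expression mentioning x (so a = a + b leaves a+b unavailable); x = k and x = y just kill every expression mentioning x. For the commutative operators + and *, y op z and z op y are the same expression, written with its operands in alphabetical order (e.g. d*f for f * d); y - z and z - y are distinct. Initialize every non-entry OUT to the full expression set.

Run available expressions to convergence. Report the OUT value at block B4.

Fixpoint table:
  B0: | IN={} | OUT={b-b}
  B1: | IN={b-b} | OUT={b-b, f*f}
  B2: | IN={b-b, f*f} | OUT={b-b, f*f}
  B3: | IN={b-b, f*f} | OUT={b-b, f*f}
  B4: | IN={b-b, f*f} | OUT={b-b, f*f}
  B5: | IN={b-b, f*f} | OUT={b-b, f*f}
  B6: | IN={b-b, f*f} | OUT={b-b}
  B7: | IN={b-b} | OUT={b-b}

Merge at B4: IN[B4] = OUT[B3] = {b-b, f*f}
Applying B4's transfer function to that IN value gives OUT[B4] (row B4 above).

Answer: {b-b, f*f}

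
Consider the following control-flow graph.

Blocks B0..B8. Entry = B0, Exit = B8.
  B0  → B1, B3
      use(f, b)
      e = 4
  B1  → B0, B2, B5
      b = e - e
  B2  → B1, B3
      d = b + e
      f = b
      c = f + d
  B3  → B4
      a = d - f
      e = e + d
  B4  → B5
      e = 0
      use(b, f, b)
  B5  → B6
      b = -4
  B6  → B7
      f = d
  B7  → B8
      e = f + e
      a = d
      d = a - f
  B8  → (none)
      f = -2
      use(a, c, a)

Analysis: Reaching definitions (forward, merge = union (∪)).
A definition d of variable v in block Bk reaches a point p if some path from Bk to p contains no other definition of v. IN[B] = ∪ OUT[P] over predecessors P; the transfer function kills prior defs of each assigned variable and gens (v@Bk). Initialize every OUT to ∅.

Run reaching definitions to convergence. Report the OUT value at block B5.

Answer: {a@B3, b@B5, c@B2, d@B2, e@B0, e@B4, f@B2}

Trace:
Fixpoint table:
  B0:   IN={b@B1, c@B2, d@B2, e@B0, f@B2}   OUT={b@B1, c@B2, d@B2, e@B0, f@B2}
  B1:   IN={b@B1, c@B2, d@B2, e@B0, f@B2}   OUT={b@B1, c@B2, d@B2, e@B0, f@B2}
  B2:   IN={b@B1, c@B2, d@B2, e@B0, f@B2}   OUT={b@B1, c@B2, d@B2, e@B0, f@B2}
  B3:   IN={b@B1, c@B2, d@B2, e@B0, f@B2}   OUT={a@B3, b@B1, c@B2, d@B2, e@B3, f@B2}
  B4:   IN={a@B3, b@B1, c@B2, d@B2, e@B3, f@B2}   OUT={a@B3, b@B1, c@B2, d@B2, e@B4, f@B2}
  B5:   IN={a@B3, b@B1, c@B2, d@B2, e@B0, e@B4, f@B2}   OUT={a@B3, b@B5, c@B2, d@B2, e@B0, e@B4, f@B2}
  B6:   IN={a@B3, b@B5, c@B2, d@B2, e@B0, e@B4, f@B2}   OUT={a@B3, b@B5, c@B2, d@B2, e@B0, e@B4, f@B6}
  B7:   IN={a@B3, b@B5, c@B2, d@B2, e@B0, e@B4, f@B6}   OUT={a@B7, b@B5, c@B2, d@B7, e@B7, f@B6}
  B8:   IN={a@B7, b@B5, c@B2, d@B7, e@B7, f@B6}   OUT={a@B7, b@B5, c@B2, d@B7, e@B7, f@B8}

Merge at B5: IN[B5] = OUT[B1] ⊔ OUT[B4] = {a@B3, b@B1, c@B2, d@B2, e@B0, e@B4, f@B2}
Applying B5's transfer function to that IN value gives OUT[B5] (row B5 above).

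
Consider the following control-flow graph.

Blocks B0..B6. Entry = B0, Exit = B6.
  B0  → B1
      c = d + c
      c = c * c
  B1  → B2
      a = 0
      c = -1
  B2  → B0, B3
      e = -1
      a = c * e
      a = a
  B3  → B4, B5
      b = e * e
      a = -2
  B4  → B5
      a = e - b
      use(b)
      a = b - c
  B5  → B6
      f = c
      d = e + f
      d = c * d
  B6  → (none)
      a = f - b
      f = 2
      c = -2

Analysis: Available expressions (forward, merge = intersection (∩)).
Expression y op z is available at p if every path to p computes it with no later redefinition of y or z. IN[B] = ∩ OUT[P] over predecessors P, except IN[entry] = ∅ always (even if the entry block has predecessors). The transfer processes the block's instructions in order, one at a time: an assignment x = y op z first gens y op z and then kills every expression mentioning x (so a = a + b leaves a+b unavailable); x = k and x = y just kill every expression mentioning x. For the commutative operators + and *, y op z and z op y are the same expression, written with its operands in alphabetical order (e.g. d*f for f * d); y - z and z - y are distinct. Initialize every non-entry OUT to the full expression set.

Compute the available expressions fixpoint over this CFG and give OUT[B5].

Converged values:
  B0:   IN={}   OUT={}
  B1:   IN={}   OUT={}
  B2:   IN={}   OUT={c*e}
  B3:   IN={c*e}   OUT={c*e, e*e}
  B4:   IN={c*e, e*e}   OUT={b-c, c*e, e*e, e-b}
  B5:   IN={c*e, e*e}   OUT={c*e, e*e, e+f}
  B6:   IN={c*e, e*e, e+f}   OUT={e*e}

Merge at B5: IN[B5] = OUT[B3] ∩ OUT[B4] = {c*e, e*e}
Applying B5's transfer function to that IN value gives OUT[B5] (row B5 above).

Answer: {c*e, e*e, e+f}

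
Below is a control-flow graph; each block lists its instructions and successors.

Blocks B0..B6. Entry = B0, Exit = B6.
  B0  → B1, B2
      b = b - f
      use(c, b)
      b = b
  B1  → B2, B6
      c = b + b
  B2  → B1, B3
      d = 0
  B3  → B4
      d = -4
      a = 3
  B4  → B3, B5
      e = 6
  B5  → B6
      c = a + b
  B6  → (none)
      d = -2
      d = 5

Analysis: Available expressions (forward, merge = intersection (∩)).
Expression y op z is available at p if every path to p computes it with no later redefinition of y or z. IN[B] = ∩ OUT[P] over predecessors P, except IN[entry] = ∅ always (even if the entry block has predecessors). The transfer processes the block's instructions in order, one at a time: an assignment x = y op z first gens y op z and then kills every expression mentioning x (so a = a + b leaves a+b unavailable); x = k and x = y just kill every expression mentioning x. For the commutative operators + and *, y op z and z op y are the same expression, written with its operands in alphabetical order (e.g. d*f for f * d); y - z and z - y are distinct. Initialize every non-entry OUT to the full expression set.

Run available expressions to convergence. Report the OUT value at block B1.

Per-block solution:
  B0:   IN={}   OUT={}
  B1:   IN={}   OUT={b+b}
  B2:   IN={}   OUT={}
  B3:   IN={}   OUT={}
  B4:   IN={}   OUT={}
  B5:   IN={}   OUT={a+b}
  B6:   IN={}   OUT={}

Merge at B1: IN[B1] = OUT[B0] ∩ OUT[B2] = {}
Applying B1's transfer function to that IN value gives OUT[B1] (row B1 above).

Answer: {b+b}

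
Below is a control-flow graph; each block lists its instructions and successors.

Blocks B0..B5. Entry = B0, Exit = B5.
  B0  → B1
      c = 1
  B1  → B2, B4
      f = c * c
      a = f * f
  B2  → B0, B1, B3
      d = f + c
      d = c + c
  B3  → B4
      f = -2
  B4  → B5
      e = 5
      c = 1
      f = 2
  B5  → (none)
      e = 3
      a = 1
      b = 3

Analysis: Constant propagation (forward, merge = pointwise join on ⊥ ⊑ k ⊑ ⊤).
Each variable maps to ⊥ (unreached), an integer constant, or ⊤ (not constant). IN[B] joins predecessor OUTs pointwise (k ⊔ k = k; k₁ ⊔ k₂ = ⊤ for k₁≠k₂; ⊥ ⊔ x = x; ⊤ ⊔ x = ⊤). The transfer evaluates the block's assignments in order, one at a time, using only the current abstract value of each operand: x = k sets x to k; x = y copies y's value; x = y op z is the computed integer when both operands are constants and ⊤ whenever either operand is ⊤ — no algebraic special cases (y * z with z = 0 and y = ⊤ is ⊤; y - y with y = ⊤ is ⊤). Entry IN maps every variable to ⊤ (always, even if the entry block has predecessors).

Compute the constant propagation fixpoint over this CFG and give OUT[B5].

Answer: {a: 1, b: 3, c: 1, d: ⊤, e: 3, f: 2}

Working:
Converged values:
  B0:  IN=(all ⊤)  OUT={c:1; rest ⊤}
  B1:  IN={c:1; rest ⊤}  OUT={a:1, c:1, f:1; rest ⊤}
  B2:  IN={a:1, c:1, f:1; rest ⊤}  OUT={a:1, c:1, d:2, f:1; rest ⊤}
  B3:  IN={a:1, c:1, d:2, f:1; rest ⊤}  OUT={a:1, c:1, d:2, f:-2; rest ⊤}
  B4:  IN={a:1, c:1; rest ⊤}  OUT={a:1, c:1, e:5, f:2; rest ⊤}
  B5:  IN={a:1, c:1, e:5, f:2; rest ⊤}  OUT={a:1, b:3, c:1, e:3, f:2; rest ⊤}

Merge at B5: IN[B5] = OUT[B4] = {a: 1, b: ⊤, c: 1, d: ⊤, e: 5, f: 2}
Applying B5's transfer function to that IN value gives OUT[B5] (row B5 above).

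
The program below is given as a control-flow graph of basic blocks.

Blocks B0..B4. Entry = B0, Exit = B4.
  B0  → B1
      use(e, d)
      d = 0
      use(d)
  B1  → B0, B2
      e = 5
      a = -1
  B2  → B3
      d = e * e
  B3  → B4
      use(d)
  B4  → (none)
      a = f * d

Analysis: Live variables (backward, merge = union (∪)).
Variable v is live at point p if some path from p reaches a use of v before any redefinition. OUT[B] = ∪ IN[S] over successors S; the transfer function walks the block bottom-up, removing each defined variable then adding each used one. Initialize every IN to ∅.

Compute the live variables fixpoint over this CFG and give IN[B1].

Answer: {d, f}

Working:
Converged values:
  B0: | IN={d, e, f} | OUT={d, f}
  B1: | IN={d, f} | OUT={d, e, f}
  B2: | IN={e, f} | OUT={d, f}
  B3: | IN={d, f} | OUT={d, f}
  B4: | IN={d, f} | OUT={}

Merge at B1: OUT[B1] = IN[B0] ⊔ IN[B2] = {d, e, f}
Applying B1's transfer function to that OUT value gives IN[B1] (row B1 above).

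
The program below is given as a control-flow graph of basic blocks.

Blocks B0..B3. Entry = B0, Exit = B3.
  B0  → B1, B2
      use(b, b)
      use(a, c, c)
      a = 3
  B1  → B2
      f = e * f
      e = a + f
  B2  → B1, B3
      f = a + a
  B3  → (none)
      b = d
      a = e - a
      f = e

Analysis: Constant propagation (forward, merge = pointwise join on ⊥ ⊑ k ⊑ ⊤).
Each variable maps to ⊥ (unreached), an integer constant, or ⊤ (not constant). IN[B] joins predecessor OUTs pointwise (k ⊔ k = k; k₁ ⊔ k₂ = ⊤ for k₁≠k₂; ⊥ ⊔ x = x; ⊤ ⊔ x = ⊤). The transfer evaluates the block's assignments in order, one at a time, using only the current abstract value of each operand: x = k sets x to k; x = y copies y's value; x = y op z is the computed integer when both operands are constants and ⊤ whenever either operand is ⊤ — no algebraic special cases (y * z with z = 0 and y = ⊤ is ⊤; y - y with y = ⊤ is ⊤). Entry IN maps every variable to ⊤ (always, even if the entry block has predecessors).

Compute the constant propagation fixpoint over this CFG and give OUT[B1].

Per-block solution:
  B0:  IN=(all ⊤)  OUT={a:3; rest ⊤}
  B1:  IN={a:3; rest ⊤}  OUT={a:3; rest ⊤}
  B2:  IN={a:3; rest ⊤}  OUT={a:3, f:6; rest ⊤}
  B3:  IN={a:3, f:6; rest ⊤}  OUT=(all ⊤)

Merge at B1: IN[B1] = OUT[B0] ⊔ OUT[B2] = {a: 3, b: ⊤, c: ⊤, d: ⊤, e: ⊤, f: ⊤}
Applying B1's transfer function to that IN value gives OUT[B1] (row B1 above).

Answer: {a: 3, b: ⊤, c: ⊤, d: ⊤, e: ⊤, f: ⊤}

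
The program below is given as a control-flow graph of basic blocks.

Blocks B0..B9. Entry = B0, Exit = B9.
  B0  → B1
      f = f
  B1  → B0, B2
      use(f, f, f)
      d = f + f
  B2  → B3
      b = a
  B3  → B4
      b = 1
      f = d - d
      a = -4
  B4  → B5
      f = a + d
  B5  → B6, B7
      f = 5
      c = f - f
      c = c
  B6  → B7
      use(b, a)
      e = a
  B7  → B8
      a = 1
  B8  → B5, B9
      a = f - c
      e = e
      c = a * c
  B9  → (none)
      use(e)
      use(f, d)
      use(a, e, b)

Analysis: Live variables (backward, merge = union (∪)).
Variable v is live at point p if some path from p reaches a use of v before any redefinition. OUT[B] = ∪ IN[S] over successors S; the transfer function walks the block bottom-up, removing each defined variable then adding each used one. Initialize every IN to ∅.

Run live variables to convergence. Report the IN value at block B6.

Converged values:
  B0:  IN={a, e, f}  OUT={a, e, f}
  B1:  IN={a, e, f}  OUT={a, d, e, f}
  B2:  IN={a, d, e}  OUT={d, e}
  B3:  IN={d, e}  OUT={a, b, d, e}
  B4:  IN={a, b, d, e}  OUT={a, b, d, e}
  B5:  IN={a, b, d, e}  OUT={a, b, c, d, e, f}
  B6:  IN={a, b, c, d, f}  OUT={b, c, d, e, f}
  B7:  IN={b, c, d, e, f}  OUT={b, c, d, e, f}
  B8:  IN={b, c, d, e, f}  OUT={a, b, d, e, f}
  B9:  IN={a, b, d, e, f}  OUT={}

Merge at B6: OUT[B6] = IN[B7] = {b, c, d, e, f}
Applying B6's transfer function to that OUT value gives IN[B6] (row B6 above).

Answer: {a, b, c, d, f}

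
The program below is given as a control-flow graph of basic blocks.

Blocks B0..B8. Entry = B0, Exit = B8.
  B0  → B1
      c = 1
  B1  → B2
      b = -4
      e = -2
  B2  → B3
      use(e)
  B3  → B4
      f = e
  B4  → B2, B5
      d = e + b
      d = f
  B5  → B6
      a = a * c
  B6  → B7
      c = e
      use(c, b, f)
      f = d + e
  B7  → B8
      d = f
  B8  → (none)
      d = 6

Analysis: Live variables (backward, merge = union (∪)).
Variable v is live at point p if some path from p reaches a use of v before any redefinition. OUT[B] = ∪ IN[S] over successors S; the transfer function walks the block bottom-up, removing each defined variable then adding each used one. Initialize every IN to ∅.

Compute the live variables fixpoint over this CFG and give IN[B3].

Fixpoint table:
  B0:  IN={a}  OUT={a, c}
  B1:  IN={a, c}  OUT={a, b, c, e}
  B2:  IN={a, b, c, e}  OUT={a, b, c, e}
  B3:  IN={a, b, c, e}  OUT={a, b, c, e, f}
  B4:  IN={a, b, c, e, f}  OUT={a, b, c, d, e, f}
  B5:  IN={a, b, c, d, e, f}  OUT={b, d, e, f}
  B6:  IN={b, d, e, f}  OUT={f}
  B7:  IN={f}  OUT={}
  B8:  IN={}  OUT={}

Merge at B3: OUT[B3] = IN[B4] = {a, b, c, e, f}
Applying B3's transfer function to that OUT value gives IN[B3] (row B3 above).

Answer: {a, b, c, e}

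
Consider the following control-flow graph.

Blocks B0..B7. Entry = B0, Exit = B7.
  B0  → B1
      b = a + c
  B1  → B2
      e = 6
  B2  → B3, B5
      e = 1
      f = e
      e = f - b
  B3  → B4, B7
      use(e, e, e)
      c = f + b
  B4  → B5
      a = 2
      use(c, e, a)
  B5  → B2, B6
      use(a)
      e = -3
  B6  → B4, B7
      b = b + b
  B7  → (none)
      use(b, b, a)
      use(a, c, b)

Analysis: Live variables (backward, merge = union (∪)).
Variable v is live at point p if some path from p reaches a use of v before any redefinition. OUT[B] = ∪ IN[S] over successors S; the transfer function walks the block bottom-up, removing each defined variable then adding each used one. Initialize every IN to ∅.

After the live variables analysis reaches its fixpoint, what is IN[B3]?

Converged values:
  B0: | IN={a, c} | OUT={a, b, c}
  B1: | IN={a, b, c} | OUT={a, b, c}
  B2: | IN={a, b, c} | OUT={a, b, c, e, f}
  B3: | IN={a, b, e, f} | OUT={a, b, c, e}
  B4: | IN={b, c, e} | OUT={a, b, c}
  B5: | IN={a, b, c} | OUT={a, b, c, e}
  B6: | IN={a, b, c, e} | OUT={a, b, c, e}
  B7: | IN={a, b, c} | OUT={}

Merge at B3: OUT[B3] = IN[B4] ⊔ IN[B7] = {a, b, c, e}
Applying B3's transfer function to that OUT value gives IN[B3] (row B3 above).

Answer: {a, b, e, f}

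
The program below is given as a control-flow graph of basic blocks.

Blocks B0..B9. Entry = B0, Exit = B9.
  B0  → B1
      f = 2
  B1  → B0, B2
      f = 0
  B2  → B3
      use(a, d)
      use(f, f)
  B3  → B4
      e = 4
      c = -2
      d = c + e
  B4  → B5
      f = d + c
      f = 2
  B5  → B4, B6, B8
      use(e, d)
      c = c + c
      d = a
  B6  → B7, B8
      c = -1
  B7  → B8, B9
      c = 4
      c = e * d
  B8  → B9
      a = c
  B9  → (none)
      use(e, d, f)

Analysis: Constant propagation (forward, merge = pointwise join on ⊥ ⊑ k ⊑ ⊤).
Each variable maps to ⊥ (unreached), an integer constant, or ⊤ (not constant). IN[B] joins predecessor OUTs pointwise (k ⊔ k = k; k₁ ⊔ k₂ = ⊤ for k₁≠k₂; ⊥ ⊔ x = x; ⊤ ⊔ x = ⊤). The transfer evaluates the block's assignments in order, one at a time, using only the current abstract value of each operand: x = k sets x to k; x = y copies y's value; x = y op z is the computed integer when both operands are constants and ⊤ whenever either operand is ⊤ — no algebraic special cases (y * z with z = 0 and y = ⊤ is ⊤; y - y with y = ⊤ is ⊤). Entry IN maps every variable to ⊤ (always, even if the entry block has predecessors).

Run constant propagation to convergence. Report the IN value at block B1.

Answer: {a: ⊤, b: ⊤, c: ⊤, d: ⊤, e: ⊤, f: 2}

Working:
Fixpoint table:
  B0:   IN=(all ⊤)   OUT={f:2; rest ⊤}
  B1:   IN={f:2; rest ⊤}   OUT={f:0; rest ⊤}
  B2:   IN={f:0; rest ⊤}   OUT={f:0; rest ⊤}
  B3:   IN={f:0; rest ⊤}   OUT={c:-2, d:2, e:4, f:0; rest ⊤}
  B4:   IN={e:4; rest ⊤}   OUT={e:4, f:2; rest ⊤}
  B5:   IN={e:4, f:2; rest ⊤}   OUT={e:4, f:2; rest ⊤}
  B6:   IN={e:4, f:2; rest ⊤}   OUT={c:-1, e:4, f:2; rest ⊤}
  B7:   IN={c:-1, e:4, f:2; rest ⊤}   OUT={e:4, f:2; rest ⊤}
  B8:   IN={e:4, f:2; rest ⊤}   OUT={e:4, f:2; rest ⊤}
  B9:   IN={e:4, f:2; rest ⊤}   OUT={e:4, f:2; rest ⊤}

Merge at B1: IN[B1] = OUT[B0] = {a: ⊤, b: ⊤, c: ⊤, d: ⊤, e: ⊤, f: 2}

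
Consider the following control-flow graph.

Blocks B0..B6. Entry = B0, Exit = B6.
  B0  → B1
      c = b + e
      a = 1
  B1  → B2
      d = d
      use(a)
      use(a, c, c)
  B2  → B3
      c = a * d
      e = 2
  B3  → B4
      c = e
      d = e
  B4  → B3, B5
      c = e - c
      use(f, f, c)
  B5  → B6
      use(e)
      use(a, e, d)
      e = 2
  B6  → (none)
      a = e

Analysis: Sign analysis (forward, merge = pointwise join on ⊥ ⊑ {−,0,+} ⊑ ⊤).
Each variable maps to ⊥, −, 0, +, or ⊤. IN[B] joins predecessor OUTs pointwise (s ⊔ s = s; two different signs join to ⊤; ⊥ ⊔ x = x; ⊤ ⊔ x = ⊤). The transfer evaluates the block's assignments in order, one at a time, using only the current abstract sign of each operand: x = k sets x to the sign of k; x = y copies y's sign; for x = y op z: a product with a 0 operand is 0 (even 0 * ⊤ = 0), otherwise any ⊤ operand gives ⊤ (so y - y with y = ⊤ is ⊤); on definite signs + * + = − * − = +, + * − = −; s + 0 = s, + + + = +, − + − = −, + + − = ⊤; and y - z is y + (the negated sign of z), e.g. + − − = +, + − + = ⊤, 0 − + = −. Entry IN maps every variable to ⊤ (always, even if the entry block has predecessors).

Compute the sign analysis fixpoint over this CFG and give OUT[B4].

Converged values:
  B0:   IN=(all ⊤)   OUT={a:+; rest ⊤}
  B1:   IN={a:+; rest ⊤}   OUT={a:+; rest ⊤}
  B2:   IN={a:+; rest ⊤}   OUT={a:+, e:+; rest ⊤}
  B3:   IN={a:+, e:+; rest ⊤}   OUT={a:+, c:+, d:+, e:+; rest ⊤}
  B4:   IN={a:+, c:+, d:+, e:+; rest ⊤}   OUT={a:+, d:+, e:+; rest ⊤}
  B5:   IN={a:+, d:+, e:+; rest ⊤}   OUT={a:+, d:+, e:+; rest ⊤}
  B6:   IN={a:+, d:+, e:+; rest ⊤}   OUT={a:+, d:+, e:+; rest ⊤}

Merge at B4: IN[B4] = OUT[B3] = {a: +, b: ⊤, c: +, d: +, e: +, f: ⊤}
Applying B4's transfer function to that IN value gives OUT[B4] (row B4 above).

Answer: {a: +, b: ⊤, c: ⊤, d: +, e: +, f: ⊤}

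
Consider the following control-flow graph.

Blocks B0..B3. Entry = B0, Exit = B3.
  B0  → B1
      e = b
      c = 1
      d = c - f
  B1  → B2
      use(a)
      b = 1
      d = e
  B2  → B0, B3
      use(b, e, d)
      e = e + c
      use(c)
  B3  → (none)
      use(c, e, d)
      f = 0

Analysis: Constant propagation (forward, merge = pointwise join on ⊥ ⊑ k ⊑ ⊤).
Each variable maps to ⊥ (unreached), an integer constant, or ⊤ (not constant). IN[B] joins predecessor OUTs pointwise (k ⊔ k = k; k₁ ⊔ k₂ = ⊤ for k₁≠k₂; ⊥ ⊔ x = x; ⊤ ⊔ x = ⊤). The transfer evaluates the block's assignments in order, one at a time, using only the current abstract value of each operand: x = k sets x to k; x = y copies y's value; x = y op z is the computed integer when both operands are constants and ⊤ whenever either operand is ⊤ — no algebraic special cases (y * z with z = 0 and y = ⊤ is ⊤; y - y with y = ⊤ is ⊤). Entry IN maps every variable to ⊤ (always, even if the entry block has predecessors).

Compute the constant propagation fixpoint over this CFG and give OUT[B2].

Answer: {a: ⊤, b: 1, c: 1, d: ⊤, e: ⊤, f: ⊤}

Working:
Per-block solution:
  B0: | IN=(all ⊤) | OUT={c:1; rest ⊤}
  B1: | IN={c:1; rest ⊤} | OUT={b:1, c:1; rest ⊤}
  B2: | IN={b:1, c:1; rest ⊤} | OUT={b:1, c:1; rest ⊤}
  B3: | IN={b:1, c:1; rest ⊤} | OUT={b:1, c:1, f:0; rest ⊤}

Merge at B2: IN[B2] = OUT[B1] = {a: ⊤, b: 1, c: 1, d: ⊤, e: ⊤, f: ⊤}
Applying B2's transfer function to that IN value gives OUT[B2] (row B2 above).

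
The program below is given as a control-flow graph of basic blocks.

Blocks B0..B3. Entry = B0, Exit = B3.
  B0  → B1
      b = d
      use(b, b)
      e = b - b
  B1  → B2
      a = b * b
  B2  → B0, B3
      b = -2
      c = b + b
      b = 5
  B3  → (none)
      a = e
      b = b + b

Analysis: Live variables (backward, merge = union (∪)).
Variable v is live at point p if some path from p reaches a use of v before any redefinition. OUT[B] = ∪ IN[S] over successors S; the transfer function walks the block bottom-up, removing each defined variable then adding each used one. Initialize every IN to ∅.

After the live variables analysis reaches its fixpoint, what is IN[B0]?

Per-block solution:
  B0: | IN={d} | OUT={b, d, e}
  B1: | IN={b, d, e} | OUT={d, e}
  B2: | IN={d, e} | OUT={b, d, e}
  B3: | IN={b, e} | OUT={}

Merge at B0: OUT[B0] = IN[B1] = {b, d, e}
Applying B0's transfer function to that OUT value gives IN[B0] (row B0 above).

Answer: {d}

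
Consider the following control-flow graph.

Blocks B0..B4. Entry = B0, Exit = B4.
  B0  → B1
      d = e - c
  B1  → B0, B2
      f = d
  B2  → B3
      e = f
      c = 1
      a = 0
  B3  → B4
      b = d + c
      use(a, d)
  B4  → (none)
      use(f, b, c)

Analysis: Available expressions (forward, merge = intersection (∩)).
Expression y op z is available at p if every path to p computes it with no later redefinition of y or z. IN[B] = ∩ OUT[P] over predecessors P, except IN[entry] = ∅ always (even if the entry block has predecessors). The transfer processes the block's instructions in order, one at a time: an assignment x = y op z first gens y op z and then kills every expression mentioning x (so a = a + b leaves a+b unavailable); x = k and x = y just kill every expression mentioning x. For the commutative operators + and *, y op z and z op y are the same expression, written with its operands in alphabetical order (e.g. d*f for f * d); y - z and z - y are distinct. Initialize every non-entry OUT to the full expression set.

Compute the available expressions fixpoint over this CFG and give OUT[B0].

Converged values:
  B0: | IN={} | OUT={e-c}
  B1: | IN={e-c} | OUT={e-c}
  B2: | IN={e-c} | OUT={}
  B3: | IN={} | OUT={c+d}
  B4: | IN={c+d} | OUT={c+d}

Merge at B0 (entry node, so the boundary value {} is joined with the incoming edge(s)): IN[B0] = {} ∩ OUT[B1] = {}
Applying B0's transfer function to that IN value gives OUT[B0] (row B0 above).

Answer: {e-c}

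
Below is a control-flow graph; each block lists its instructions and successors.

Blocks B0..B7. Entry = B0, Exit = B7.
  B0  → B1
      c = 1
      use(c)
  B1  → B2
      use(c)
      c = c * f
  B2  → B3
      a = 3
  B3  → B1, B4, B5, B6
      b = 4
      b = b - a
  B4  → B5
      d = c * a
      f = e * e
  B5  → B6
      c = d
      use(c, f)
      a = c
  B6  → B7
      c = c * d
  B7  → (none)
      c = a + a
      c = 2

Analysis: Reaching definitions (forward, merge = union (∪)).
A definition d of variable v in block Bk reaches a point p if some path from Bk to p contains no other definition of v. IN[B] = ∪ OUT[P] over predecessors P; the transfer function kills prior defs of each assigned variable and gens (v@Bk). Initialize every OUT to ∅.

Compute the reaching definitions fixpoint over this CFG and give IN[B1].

Converged values:
  B0: | IN={} | OUT={c@B0}
  B1: | IN={a@B2, b@B3, c@B0, c@B1} | OUT={a@B2, b@B3, c@B1}
  B2: | IN={a@B2, b@B3, c@B1} | OUT={a@B2, b@B3, c@B1}
  B3: | IN={a@B2, b@B3, c@B1} | OUT={a@B2, b@B3, c@B1}
  B4: | IN={a@B2, b@B3, c@B1} | OUT={a@B2, b@B3, c@B1, d@B4, f@B4}
  B5: | IN={a@B2, b@B3, c@B1, d@B4, f@B4} | OUT={a@B5, b@B3, c@B5, d@B4, f@B4}
  B6: | IN={a@B2, a@B5, b@B3, c@B1, c@B5, d@B4, f@B4} | OUT={a@B2, a@B5, b@B3, c@B6, d@B4, f@B4}
  B7: | IN={a@B2, a@B5, b@B3, c@B6, d@B4, f@B4} | OUT={a@B2, a@B5, b@B3, c@B7, d@B4, f@B4}

Merge at B1: IN[B1] = OUT[B0] ⊔ OUT[B3] = {a@B2, b@B3, c@B0, c@B1}

Answer: {a@B2, b@B3, c@B0, c@B1}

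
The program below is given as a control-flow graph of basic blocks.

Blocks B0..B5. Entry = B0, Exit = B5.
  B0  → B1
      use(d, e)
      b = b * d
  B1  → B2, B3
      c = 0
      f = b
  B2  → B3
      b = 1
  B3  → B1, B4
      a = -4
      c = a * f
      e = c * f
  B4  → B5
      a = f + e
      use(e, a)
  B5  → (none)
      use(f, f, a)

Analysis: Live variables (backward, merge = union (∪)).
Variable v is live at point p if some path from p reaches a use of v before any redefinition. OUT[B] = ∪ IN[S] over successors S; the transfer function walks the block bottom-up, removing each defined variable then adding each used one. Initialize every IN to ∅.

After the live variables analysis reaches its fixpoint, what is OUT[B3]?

Answer: {b, e, f}

Trace:
Converged values:
  B0: | IN={b, d, e} | OUT={b}
  B1: | IN={b} | OUT={b, f}
  B2: | IN={f} | OUT={b, f}
  B3: | IN={b, f} | OUT={b, e, f}
  B4: | IN={e, f} | OUT={a, f}
  B5: | IN={a, f} | OUT={}

Merge at B3: OUT[B3] = IN[B1] ⊔ IN[B4] = {b, e, f}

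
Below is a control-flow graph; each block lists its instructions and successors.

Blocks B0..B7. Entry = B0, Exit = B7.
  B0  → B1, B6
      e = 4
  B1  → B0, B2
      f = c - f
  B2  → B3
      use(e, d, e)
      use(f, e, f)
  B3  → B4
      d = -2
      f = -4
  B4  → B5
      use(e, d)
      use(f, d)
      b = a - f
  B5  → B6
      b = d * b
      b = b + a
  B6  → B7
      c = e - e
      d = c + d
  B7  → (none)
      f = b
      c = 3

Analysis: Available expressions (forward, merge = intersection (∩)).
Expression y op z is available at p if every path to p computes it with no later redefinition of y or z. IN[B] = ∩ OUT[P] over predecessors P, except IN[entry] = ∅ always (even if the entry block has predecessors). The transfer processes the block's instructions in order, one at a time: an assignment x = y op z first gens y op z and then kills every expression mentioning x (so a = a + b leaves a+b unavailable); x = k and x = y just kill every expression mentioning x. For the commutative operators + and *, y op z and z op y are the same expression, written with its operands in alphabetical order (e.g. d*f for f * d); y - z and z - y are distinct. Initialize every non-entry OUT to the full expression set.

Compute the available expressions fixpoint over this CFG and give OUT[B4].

Answer: {a-f}

Working:
Per-block solution:
  B0: | IN={} | OUT={}
  B1: | IN={} | OUT={}
  B2: | IN={} | OUT={}
  B3: | IN={} | OUT={}
  B4: | IN={} | OUT={a-f}
  B5: | IN={a-f} | OUT={a-f}
  B6: | IN={} | OUT={e-e}
  B7: | IN={e-e} | OUT={e-e}

Merge at B4: IN[B4] = OUT[B3] = {}
Applying B4's transfer function to that IN value gives OUT[B4] (row B4 above).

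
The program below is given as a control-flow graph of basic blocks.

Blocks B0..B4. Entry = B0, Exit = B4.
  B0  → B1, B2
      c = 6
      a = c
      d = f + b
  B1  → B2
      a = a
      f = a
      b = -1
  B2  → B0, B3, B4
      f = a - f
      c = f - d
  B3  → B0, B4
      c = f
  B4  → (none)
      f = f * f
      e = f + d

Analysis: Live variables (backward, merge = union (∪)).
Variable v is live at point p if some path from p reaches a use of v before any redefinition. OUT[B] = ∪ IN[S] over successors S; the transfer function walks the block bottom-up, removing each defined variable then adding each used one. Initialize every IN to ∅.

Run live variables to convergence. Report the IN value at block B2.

Answer: {a, b, d, f}

Trace:
Fixpoint table:
  B0: | IN={b, f} | OUT={a, b, d, f}
  B1: | IN={a, d} | OUT={a, b, d, f}
  B2: | IN={a, b, d, f} | OUT={b, d, f}
  B3: | IN={b, d, f} | OUT={b, d, f}
  B4: | IN={d, f} | OUT={}

Merge at B2: OUT[B2] = IN[B0] ⊔ IN[B3] ⊔ IN[B4] = {b, d, f}
Applying B2's transfer function to that OUT value gives IN[B2] (row B2 above).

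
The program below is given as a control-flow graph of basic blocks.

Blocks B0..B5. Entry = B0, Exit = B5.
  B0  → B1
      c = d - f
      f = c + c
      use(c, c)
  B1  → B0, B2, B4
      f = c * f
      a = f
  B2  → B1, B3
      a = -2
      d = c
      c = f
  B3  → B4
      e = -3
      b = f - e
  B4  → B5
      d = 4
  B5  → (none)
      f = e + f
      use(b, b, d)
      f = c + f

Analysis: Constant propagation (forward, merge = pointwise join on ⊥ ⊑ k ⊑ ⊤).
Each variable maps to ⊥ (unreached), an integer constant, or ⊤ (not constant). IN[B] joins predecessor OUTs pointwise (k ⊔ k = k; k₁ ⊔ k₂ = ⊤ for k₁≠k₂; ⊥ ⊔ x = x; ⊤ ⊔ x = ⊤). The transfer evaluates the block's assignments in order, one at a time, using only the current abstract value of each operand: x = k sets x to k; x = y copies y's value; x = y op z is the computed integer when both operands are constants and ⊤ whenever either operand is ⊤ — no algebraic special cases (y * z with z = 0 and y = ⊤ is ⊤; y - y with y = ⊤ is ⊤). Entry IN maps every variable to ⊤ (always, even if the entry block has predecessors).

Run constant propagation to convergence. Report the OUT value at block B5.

Answer: {a: ⊤, b: ⊤, c: ⊤, d: 4, e: ⊤, f: ⊤}

Derivation:
Converged values:
  B0:   IN=(all ⊤)   OUT=(all ⊤)
  B1:   IN=(all ⊤)   OUT=(all ⊤)
  B2:   IN=(all ⊤)   OUT={a:-2; rest ⊤}
  B3:   IN={a:-2; rest ⊤}   OUT={a:-2, e:-3; rest ⊤}
  B4:   IN=(all ⊤)   OUT={d:4; rest ⊤}
  B5:   IN={d:4; rest ⊤}   OUT={d:4; rest ⊤}

Merge at B5: IN[B5] = OUT[B4] = {a: ⊤, b: ⊤, c: ⊤, d: 4, e: ⊤, f: ⊤}
Applying B5's transfer function to that IN value gives OUT[B5] (row B5 above).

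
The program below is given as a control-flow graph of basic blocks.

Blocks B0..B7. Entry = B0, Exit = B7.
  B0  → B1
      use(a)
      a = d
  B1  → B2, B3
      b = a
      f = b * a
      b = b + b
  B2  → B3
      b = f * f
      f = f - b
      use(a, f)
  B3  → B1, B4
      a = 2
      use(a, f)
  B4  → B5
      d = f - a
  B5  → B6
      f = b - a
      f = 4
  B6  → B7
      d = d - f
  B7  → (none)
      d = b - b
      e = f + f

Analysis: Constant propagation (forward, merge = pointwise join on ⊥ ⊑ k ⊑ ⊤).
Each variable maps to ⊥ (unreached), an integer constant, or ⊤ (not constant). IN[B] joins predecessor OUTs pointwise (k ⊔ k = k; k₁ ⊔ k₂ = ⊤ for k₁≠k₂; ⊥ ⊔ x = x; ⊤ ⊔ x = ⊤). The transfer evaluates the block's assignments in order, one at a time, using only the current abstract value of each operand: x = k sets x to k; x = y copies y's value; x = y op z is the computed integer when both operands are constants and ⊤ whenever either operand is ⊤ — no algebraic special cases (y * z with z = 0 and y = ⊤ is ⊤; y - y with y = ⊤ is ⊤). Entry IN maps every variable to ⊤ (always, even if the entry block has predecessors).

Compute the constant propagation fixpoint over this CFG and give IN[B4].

Answer: {a: 2, b: ⊤, c: ⊤, d: ⊤, e: ⊤, f: ⊤}

Working:
Fixpoint table:
  B0:   IN=(all ⊤)   OUT=(all ⊤)
  B1:   IN=(all ⊤)   OUT=(all ⊤)
  B2:   IN=(all ⊤)   OUT=(all ⊤)
  B3:   IN=(all ⊤)   OUT={a:2; rest ⊤}
  B4:   IN={a:2; rest ⊤}   OUT={a:2; rest ⊤}
  B5:   IN={a:2; rest ⊤}   OUT={a:2, f:4; rest ⊤}
  B6:   IN={a:2, f:4; rest ⊤}   OUT={a:2, f:4; rest ⊤}
  B7:   IN={a:2, f:4; rest ⊤}   OUT={a:2, e:8, f:4; rest ⊤}

Merge at B4: IN[B4] = OUT[B3] = {a: 2, b: ⊤, c: ⊤, d: ⊤, e: ⊤, f: ⊤}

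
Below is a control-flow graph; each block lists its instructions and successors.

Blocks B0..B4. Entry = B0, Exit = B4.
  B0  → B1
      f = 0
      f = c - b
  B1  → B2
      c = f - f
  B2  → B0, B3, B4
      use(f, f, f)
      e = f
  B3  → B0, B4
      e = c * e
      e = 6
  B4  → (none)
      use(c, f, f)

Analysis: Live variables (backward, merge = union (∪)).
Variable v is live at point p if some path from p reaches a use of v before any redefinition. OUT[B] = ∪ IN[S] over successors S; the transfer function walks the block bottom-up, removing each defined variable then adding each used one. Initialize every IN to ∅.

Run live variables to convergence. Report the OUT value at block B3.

Answer: {b, c, f}

Trace:
Per-block solution:
  B0: | IN={b, c} | OUT={b, f}
  B1: | IN={b, f} | OUT={b, c, f}
  B2: | IN={b, c, f} | OUT={b, c, e, f}
  B3: | IN={b, c, e, f} | OUT={b, c, f}
  B4: | IN={c, f} | OUT={}

Merge at B3: OUT[B3] = IN[B0] ⊔ IN[B4] = {b, c, f}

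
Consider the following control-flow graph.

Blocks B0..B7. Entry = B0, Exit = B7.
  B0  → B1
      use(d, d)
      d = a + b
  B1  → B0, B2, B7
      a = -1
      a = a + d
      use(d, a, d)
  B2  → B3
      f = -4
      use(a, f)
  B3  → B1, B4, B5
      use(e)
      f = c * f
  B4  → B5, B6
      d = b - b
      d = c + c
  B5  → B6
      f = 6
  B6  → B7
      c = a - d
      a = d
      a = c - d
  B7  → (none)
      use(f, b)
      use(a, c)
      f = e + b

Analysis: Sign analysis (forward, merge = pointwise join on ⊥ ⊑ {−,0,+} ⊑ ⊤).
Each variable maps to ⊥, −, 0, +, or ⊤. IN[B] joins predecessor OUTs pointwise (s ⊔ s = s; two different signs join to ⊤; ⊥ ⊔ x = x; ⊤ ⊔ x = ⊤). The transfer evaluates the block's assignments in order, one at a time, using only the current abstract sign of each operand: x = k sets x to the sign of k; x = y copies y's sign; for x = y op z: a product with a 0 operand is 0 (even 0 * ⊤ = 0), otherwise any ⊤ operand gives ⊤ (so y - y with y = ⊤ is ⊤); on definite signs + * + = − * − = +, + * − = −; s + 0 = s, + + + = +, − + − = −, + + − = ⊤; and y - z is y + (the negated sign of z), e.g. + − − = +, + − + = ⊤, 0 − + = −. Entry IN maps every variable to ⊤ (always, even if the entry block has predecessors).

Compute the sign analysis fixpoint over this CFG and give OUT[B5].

Per-block solution:
  B0: | IN=(all ⊤) | OUT=(all ⊤)
  B1: | IN=(all ⊤) | OUT=(all ⊤)
  B2: | IN=(all ⊤) | OUT={f:-; rest ⊤}
  B3: | IN={f:-; rest ⊤} | OUT=(all ⊤)
  B4: | IN=(all ⊤) | OUT=(all ⊤)
  B5: | IN=(all ⊤) | OUT={f:+; rest ⊤}
  B6: | IN=(all ⊤) | OUT=(all ⊤)
  B7: | IN=(all ⊤) | OUT=(all ⊤)

Merge at B5: IN[B5] = OUT[B3] ⊔ OUT[B4] = {a: ⊤, b: ⊤, c: ⊤, d: ⊤, e: ⊤, f: ⊤}
Applying B5's transfer function to that IN value gives OUT[B5] (row B5 above).

Answer: {a: ⊤, b: ⊤, c: ⊤, d: ⊤, e: ⊤, f: +}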